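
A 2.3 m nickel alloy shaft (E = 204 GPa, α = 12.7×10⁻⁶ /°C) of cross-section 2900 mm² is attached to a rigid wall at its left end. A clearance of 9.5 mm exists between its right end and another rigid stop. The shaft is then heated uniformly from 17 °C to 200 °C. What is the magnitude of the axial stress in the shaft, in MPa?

Free thermal elongation = αΔT L = 12.7×10⁻⁶ × 183 × 2300 = 5.345 mm.
This is smaller than the 9.5 mm clearance, so the shaft expands freely without reaching the stop — the stress is zero.

σ ≈ 0 MPa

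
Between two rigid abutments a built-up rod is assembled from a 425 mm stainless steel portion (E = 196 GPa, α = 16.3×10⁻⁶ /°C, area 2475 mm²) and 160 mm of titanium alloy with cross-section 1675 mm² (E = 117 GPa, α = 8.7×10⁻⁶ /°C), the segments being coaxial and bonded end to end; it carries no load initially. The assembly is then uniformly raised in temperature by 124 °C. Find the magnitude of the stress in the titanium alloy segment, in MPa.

σ ≈ 364 MPa (compressive)

Free thermal expansion of the whole bar: Σ αᵢΔT Lᵢ = 16.3×10⁻⁶×124×425 + 8.7×10⁻⁶×124×160 = 1.032 mm.
The walls prevent any net length change, so an axial force P (same in every segment) develops. Compatibility: P · Σ Lᵢ/(AᵢEᵢ) = δ_free.
The series flexibility is Σ Lᵢ/(AᵢEᵢ) = 425/(2475×196×10³) + 160/(1675×117×10³) = 1.693×10⁻⁶ mm/N.
So P = 1.032 / 1.693×10⁻⁶ = 609.5 kN, compressive.
σ_{titanium alloy} = P / A = 609500 / 1675 = 363.9 MPa.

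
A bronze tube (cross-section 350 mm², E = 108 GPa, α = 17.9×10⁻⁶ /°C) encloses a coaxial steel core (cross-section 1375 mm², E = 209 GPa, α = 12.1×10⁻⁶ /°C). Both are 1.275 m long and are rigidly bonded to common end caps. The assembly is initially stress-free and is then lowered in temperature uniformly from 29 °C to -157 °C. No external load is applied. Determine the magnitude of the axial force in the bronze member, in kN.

P ≈ 36 kN (tensile in the bronze)

Both members must finish at the same length. With the larger α, the bronze tends to over-contract; the plates restrain it, putting the bronze in tension and the steel in compression. With no external load the two internal forces are equal and opposite, magnitude P.
Compatibility of the two members (thermal + elastic change equal): (α₁ − α₂)ΔT = P·[1/(A₁E₁) + 1/(A₂E₂)].
|α₁ − α₂|·ΔT = 5.8×10⁻⁶ × 186 = 0.001079.
1/(A₁E₁) + 1/(A₂E₂) = 1/(350×108×10³) + 1/(1375×209×10³) = 2.993×10⁻⁸ N⁻¹.
P = 0.001079 / 2.993×10⁻⁸ = 36040 N = 36.04 kN.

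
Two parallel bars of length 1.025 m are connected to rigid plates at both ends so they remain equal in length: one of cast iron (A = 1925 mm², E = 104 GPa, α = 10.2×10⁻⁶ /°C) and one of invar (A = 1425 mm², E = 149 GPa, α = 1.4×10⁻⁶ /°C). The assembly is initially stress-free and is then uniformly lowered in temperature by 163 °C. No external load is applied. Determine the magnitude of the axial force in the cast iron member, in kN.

The cast iron has the larger α, so on cooling it would change length more than the invar if both were free. The rigid plates force a common final length, so the cast iron is put into tension and the invar into compression, with equal and opposite forces P (no external load).
Equating the net (thermal + elastic) strains gives |α₁ − α₂|·ΔT = P·[1/(A₁E₁) + 1/(A₂E₂)].
|α₁ − α₂|·ΔT = 8.8×10⁻⁶ × 163 = 0.001434.
1/(A₁E₁) + 1/(A₂E₂) = 1/(1925×104×10³) + 1/(1425×149×10³) = 9.705×10⁻⁹ N⁻¹.
So P = 0.001434 / 9.705×10⁻⁹ = 147.8 kN.

P ≈ 148 kN (tensile in the cast iron)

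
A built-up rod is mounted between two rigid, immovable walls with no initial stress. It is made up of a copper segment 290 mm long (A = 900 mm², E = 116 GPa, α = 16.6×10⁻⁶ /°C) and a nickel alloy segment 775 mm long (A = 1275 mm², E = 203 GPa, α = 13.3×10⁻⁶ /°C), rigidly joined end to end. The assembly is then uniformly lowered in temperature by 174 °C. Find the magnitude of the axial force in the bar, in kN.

P ≈ 456 kN (tensile)

With the walls removed the bar would change length by δ_free = Σ αᵢΔT Lᵢ = 16.6×10⁻⁶×174×290 + 13.3×10⁻⁶×174×775 = 2.631 mm.
The walls prevent any net length change, so an axial force P (same in every segment) develops. Compatibility: P · Σ Lᵢ/(AᵢEᵢ) = δ_free.
Σ Lᵢ/(AᵢEᵢ) = 290/(900×116×10³) + 775/(1275×203×10³) = 5.772×10⁻⁶ mm/N.
Hence P = δ_free / Σ(L/AE) = 2.631/5.772×10⁻⁶ = 455.8 kN (tensile).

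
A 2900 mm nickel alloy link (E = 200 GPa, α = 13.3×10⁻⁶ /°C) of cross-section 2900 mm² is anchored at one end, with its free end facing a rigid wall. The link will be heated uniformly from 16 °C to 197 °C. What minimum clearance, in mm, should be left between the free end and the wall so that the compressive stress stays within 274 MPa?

g ≈ 3.01 mm

Free expansion if unrestrained: δ_free = αΔT L = 13.3×10⁻⁶ × 181 × 2900 = 6.981 mm.
At the allowable stress the elastic shortening the wall may impose is σL/E = 274 × 2900 / (200×10³) = 3.973 mm.
So the gap has to take up the difference, g_min = δ_free − σL/E = 6.981 − 3.973 = 3.008 mm.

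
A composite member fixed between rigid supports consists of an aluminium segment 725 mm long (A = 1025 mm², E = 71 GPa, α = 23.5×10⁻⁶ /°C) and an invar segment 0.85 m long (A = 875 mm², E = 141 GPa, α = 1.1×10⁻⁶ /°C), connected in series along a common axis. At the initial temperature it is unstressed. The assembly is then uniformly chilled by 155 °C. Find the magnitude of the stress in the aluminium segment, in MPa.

If the supports were absent, the total length change would be Σ αᵢΔT Lᵢ = 23.5×10⁻⁶×155×725 + 1.1×10⁻⁶×155×850 = 2.786 mm.
The walls prevent any net length change, so an axial force P (same in every segment) develops. Compatibility: P · Σ Lᵢ/(AᵢEᵢ) = δ_free.
The series flexibility is Σ Lᵢ/(AᵢEᵢ) = 725/(1025×71×10³) + 850/(875×141×10³) = 1.685×10⁻⁵ mm/N.
So P = 2.786 / 1.685×10⁻⁵ = 165.3 kN, tensile.
σ_{aluminium} = P / A = 165300 / 1025 = 161.3 MPa.

σ ≈ 161 MPa (tensile)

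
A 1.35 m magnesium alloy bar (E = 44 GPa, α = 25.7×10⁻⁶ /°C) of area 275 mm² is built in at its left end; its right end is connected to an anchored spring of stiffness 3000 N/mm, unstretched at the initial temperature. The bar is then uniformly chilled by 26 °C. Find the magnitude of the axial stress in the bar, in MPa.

If the spring were absent the bar would shorten by αΔT L = 25.7×10⁻⁶ × 26 × 1350 = 0.9021 mm.
With a force P in the spring, the elastic change of the bar is PL/(AE) and that of the spring is P/k; compatibility requires their sum to equal δ_free.
P [ L/(AE) + 1/k ] = δ_free → P [ 1350/(275×44×10³) + 1/(3000) ] = 0.9021.
P = 0.9021 / 0.0004449 = 2028 N.
σ = P/A = 2028/275 = 7.373 MPa.

σ ≈ 7.37 MPa (tensile)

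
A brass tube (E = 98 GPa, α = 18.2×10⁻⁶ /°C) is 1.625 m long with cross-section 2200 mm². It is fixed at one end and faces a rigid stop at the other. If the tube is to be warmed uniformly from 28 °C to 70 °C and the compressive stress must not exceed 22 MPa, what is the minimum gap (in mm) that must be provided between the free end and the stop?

With no wall the tube would lengthen by αΔT L = 18.2×10⁻⁶ × 42 × 1625 = 1.242 mm.
At the allowable stress the elastic shortening the wall may impose is σL/E = 22 × 1625 / (98×10³) = 0.3648 mm.
So the gap has to take up the difference, g_min = δ_free − σL/E = 1.242 − 0.3648 = 0.8774 mm.

g ≈ 0.877 mm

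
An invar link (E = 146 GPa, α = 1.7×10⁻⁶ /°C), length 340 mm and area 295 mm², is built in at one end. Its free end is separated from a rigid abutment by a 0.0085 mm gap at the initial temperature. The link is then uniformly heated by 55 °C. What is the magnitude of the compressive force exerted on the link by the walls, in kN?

Free thermal elongation = αΔT L = 1.7×10⁻⁶ × 55 × 340 = 0.03179 mm.
The gap closes (δ_free > 0.0085 mm) and the wall then resists a further 0.03179 − 0.0085 = 0.02329 mm of expansion.
Compatibility: PL/(AE) = 0.02329 mm, so σ = P/A = E × (0.02329/340) = 10 MPa.
Force on the wall = σA = 10 × 295 mm² = 2.95 kN.

P ≈ 2.95 kN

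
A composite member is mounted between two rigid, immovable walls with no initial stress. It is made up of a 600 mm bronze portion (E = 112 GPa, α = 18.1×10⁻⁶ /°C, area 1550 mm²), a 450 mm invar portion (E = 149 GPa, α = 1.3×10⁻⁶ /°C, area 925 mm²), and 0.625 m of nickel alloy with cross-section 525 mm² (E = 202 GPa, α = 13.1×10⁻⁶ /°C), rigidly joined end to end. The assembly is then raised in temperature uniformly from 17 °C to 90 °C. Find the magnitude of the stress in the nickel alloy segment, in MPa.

With the walls removed the bar would change length by δ_free = Σ αᵢΔT Lᵢ = 18.1×10⁻⁶×73×600 + 1.3×10⁻⁶×73×450 + 13.1×10⁻⁶×73×625 = 1.433 mm.
The walls prevent any net length change, so an axial force P (same in every segment) develops. Compatibility: P · Σ Lᵢ/(AᵢEᵢ) = δ_free.
Σ Lᵢ/(AᵢEᵢ) = 600/(1550×112×10³) + 450/(925×149×10³) + 625/(525×202×10³) = 1.261×10⁻⁵ mm/N.
So P = 1.433 / 1.261×10⁻⁵ = 113.6 kN, compressive.
σ_{nickel alloy} = P / A = 113600 / 525 = 216.4 MPa.

σ ≈ 216 MPa (compressive)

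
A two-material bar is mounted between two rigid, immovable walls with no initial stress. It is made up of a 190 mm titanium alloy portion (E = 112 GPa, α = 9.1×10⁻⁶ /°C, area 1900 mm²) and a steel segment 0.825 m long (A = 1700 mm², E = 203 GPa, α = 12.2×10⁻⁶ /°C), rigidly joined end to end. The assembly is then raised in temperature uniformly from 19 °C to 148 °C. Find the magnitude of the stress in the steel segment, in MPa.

σ ≈ 273 MPa (compressive)

If the supports were absent, the total length change would be Σ αᵢΔT Lᵢ = 9.1×10⁻⁶×129×190 + 12.2×10⁻⁶×129×825 = 1.521 mm.
Since the ends are fixed, an axial force P builds up, equal in every segment, with P · Σ Lᵢ/(AᵢEᵢ) = δ_free.
Σ Lᵢ/(AᵢEᵢ) = 190/(1900×112×10³) + 825/(1700×203×10³) = 3.283×10⁻⁶ mm/N.
P = 1.521 / 3.283×10⁻⁶ = 463400 N = 463.4 kN, compressive.
σ_{steel} = P / A = 463400 / 1700 = 272.6 MPa.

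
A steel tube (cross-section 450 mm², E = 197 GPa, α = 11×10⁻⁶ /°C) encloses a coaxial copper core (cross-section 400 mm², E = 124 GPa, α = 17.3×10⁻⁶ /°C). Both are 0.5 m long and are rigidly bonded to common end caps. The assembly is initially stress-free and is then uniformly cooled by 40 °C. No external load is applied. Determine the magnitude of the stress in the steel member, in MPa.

σ ≈ 17.8 MPa (compressive)

The copper has the larger α, so on cooling it would change length more than the steel if both were free. The rigid plates force a common final length, so the copper is put into tension and the steel into compression, with equal and opposite forces P (no external load).
Equating the net (thermal + elastic) strains gives |α₁ − α₂|·ΔT = P·[1/(A₁E₁) + 1/(A₂E₂)].
|α₁ − α₂|·ΔT = 6.3×10⁻⁶ × 40 = 0.000252.
1/(A₁E₁) + 1/(A₂E₂) = 1/(450×197×10³) + 1/(400×124×10³) = 3.144×10⁻⁸ N⁻¹.
So P = 0.000252 / 3.144×10⁻⁸ = 8.015 kN.
σ_{steel} = P/A₁ = 8015/450 = 17.81 MPa, compressive.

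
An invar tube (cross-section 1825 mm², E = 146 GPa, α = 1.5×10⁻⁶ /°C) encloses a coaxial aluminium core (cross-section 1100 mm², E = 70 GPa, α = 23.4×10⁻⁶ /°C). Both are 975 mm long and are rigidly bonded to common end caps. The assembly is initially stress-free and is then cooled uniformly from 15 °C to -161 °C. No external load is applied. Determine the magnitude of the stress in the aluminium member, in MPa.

σ ≈ 209 MPa (tensile)

Both members must finish at the same length. With the larger α, the aluminium tends to over-contract; the plates restrain it, putting the aluminium in tension and the invar in compression. With no external load the two internal forces are equal and opposite, magnitude P.
Setting the final lengths equal and cancelling L: (α₁ − α₂)ΔT = P/(A₁E₁) + P/(A₂E₂).
|α₁ − α₂|·ΔT = 21.9×10⁻⁶ × 176 = 0.003854.
1/(A₁E₁) + 1/(A₂E₂) = 1/(1825×146×10³) + 1/(1100×70×10³) = 1.674×10⁻⁸ N⁻¹.
P = 0.003854 / 1.674×10⁻⁸ = 230300 N = 230.3 kN.
σ_{aluminium} = P/A₂ = 230300/1100 = 209.3 MPa, tensile.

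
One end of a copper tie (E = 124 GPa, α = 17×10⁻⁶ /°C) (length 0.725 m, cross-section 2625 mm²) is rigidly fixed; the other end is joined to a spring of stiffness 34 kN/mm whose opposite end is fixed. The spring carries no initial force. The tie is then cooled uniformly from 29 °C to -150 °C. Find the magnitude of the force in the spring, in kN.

Free thermal contraction: δ_free = αΔT L = 17×10⁻⁶ × 179 × 725 = 2.206 mm.
With a force P in the spring, the elastic change of the tie is PL/(AE) and that of the spring is P/k; compatibility requires their sum to equal δ_free.
P [ L/(AE) + 1/k ] = δ_free → P [ 725/(2625×124×10³) + 1/(34×10³) ] = 2.206.
P = 2.206 / 3.164×10⁻⁵ = 69730 N.

P ≈ 69.7 kN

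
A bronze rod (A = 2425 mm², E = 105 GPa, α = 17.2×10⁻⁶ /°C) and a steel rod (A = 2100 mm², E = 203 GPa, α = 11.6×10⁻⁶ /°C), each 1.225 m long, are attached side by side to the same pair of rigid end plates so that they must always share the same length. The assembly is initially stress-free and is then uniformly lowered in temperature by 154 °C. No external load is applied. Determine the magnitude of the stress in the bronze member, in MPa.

σ ≈ 56.7 MPa (tensile)

The bronze has the larger α, so on cooling it would change length more than the steel if both were free. The rigid plates force a common final length, so the bronze is put into tension and the steel into compression, with equal and opposite forces P (no external load).
Equating the net (thermal + elastic) strains gives |α₁ − α₂|·ΔT = P·[1/(A₁E₁) + 1/(A₂E₂)].
|α₁ − α₂|·ΔT = 5.6×10⁻⁶ × 154 = 0.0008624.
1/(A₁E₁) + 1/(A₂E₂) = 1/(2425×105×10³) + 1/(2100×203×10³) = 6.273×10⁻⁹ N⁻¹.
So P = 0.0008624 / 6.273×10⁻⁹ = 137.5 kN.
σ_{bronze} = P/A₁ = 137500/2425 = 56.69 MPa, tensile.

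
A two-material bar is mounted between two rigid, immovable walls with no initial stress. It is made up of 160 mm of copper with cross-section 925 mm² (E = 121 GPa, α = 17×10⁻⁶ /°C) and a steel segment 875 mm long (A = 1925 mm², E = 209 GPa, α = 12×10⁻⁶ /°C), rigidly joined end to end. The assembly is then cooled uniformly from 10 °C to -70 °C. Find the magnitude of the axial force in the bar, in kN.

With the walls removed the bar would change length by δ_free = Σ αᵢΔT Lᵢ = 17×10⁻⁶×80×160 + 12×10⁻⁶×80×875 = 1.058 mm.
The walls prevent any net length change, so an axial force P (same in every segment) develops. Compatibility: P · Σ Lᵢ/(AᵢEᵢ) = δ_free.
Σ Lᵢ/(AᵢEᵢ) = 160/(925×121×10³) + 875/(1925×209×10³) = 3.604×10⁻⁶ mm/N.
Hence P = δ_free / Σ(L/AE) = 1.058/3.604×10⁻⁶ = 293.4 kN (tensile).

P ≈ 293 kN (tensile)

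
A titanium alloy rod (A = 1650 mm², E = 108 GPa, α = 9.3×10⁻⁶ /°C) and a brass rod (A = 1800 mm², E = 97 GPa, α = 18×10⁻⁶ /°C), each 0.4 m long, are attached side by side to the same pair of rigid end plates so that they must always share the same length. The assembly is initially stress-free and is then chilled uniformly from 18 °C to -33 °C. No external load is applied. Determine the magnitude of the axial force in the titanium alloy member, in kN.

P ≈ 39.1 kN (compressive in the titanium alloy)

The brass has the larger α, so on cooling it would change length more than the titanium alloy if both were free. The rigid plates force a common final length, so the brass is put into tension and the titanium alloy into compression, with equal and opposite forces P (no external load).
Compatibility of the two members (thermal + elastic change equal): (α₁ − α₂)ΔT = P·[1/(A₁E₁) + 1/(A₂E₂)].
|α₁ − α₂|·ΔT = 8.7×10⁻⁶ × 51 = 0.0004437.
1/(A₁E₁) + 1/(A₂E₂) = 1/(1650×108×10³) + 1/(1800×97×10³) = 1.134×10⁻⁸ N⁻¹.
So P = 0.0004437 / 1.134×10⁻⁸ = 39.13 kN.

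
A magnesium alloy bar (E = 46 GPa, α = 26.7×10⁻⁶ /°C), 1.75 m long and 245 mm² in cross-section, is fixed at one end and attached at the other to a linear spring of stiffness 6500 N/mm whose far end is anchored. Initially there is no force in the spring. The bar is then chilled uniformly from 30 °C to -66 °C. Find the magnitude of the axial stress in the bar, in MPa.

If the spring were absent the bar would shorten by αΔT L = 26.7×10⁻⁶ × 96 × 1750 = 4.486 mm.
Let P be the tensile force in the spring. The bar extends elastically by PL/(AE) and the spring stretches by P/k; together these equal δ_free.
So P = δ_free / [L/(AE) + 1/k] = 4.486 / [ 1750/(245×46×10³) + 1/(6500) ].
P = 4.486 / 0.0003091 = 14510 N.
σ = P/A = 14510/245 = 59.23 MPa.

σ ≈ 59.2 MPa (tensile)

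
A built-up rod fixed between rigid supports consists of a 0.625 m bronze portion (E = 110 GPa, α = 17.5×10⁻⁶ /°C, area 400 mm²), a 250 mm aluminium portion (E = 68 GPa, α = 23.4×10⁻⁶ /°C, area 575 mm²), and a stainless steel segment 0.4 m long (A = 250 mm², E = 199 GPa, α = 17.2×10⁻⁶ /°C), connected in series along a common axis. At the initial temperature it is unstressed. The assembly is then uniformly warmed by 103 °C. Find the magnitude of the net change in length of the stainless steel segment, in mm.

|ΔL| ≈ 0.0242 mm

If the supports were absent, the total length change would be Σ αᵢΔT Lᵢ = 17.5×10⁻⁶×103×625 + 23.4×10⁻⁶×103×250 + 17.2×10⁻⁶×103×400 = 2.438 mm.
The rigid supports impose zero overall length change; the single axial force P common to all segments must satisfy P Σ Lᵢ/(AᵢEᵢ) = δ_free.
Σ Lᵢ/(AᵢEᵢ) = 625/(400×110×10³) + 250/(575×68×10³) + 400/(250×199×10³) = 2.864×10⁻⁵ mm/N.
P = 2.438 / 2.864×10⁻⁵ = 85120 N = 85.12 kN, compressive.
For the stainless steel segment, free thermal change = 17.2×10⁻⁶×103×400 = 0.7086 mm and elastic change from P = 85120×400/(250×199×10³) = 0.6844 mm; these oppose, so the net change is 0.0242 mm (segment lengthens).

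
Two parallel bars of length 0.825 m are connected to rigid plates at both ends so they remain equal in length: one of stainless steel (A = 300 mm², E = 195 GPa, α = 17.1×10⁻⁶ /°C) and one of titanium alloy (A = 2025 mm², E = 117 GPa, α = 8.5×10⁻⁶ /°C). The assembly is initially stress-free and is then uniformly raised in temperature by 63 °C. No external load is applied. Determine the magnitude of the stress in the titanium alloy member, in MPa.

The stainless steel has the larger α, so on heating it would change length more than the titanium alloy if both were free. The rigid plates force a common final length, so the stainless steel is put into compression and the titanium alloy into tension, with equal and opposite forces P (no external load).
Setting the final lengths equal and cancelling L: (α₁ − α₂)ΔT = P/(A₁E₁) + P/(A₂E₂).
|α₁ − α₂|·ΔT = 8.6×10⁻⁶ × 63 = 0.0005418.
1/(A₁E₁) + 1/(A₂E₂) = 1/(300×195×10³) + 1/(2025×117×10³) = 2.131×10⁻⁸ N⁻¹.
So P = 0.0005418 / 2.131×10⁻⁸ = 25.42 kN.
σ_{titanium alloy} = P/A₂ = 25420/2025 = 12.55 MPa, tensile.

σ ≈ 12.6 MPa (tensile)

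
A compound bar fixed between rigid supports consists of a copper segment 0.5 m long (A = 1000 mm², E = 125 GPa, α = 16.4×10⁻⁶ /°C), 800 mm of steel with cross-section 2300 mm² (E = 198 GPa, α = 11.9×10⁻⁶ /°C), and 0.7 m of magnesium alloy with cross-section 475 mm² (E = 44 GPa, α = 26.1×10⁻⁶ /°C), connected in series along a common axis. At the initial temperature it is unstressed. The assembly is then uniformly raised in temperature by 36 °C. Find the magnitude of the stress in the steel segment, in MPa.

σ ≈ 14.4 MPa (compressive)

If the supports were absent, the total length change would be Σ αᵢΔT Lᵢ = 16.4×10⁻⁶×36×500 + 11.9×10⁻⁶×36×800 + 26.1×10⁻⁶×36×700 = 1.296 mm.
Since the ends are fixed, an axial force P builds up, equal in every segment, with P · Σ Lᵢ/(AᵢEᵢ) = δ_free.
The series flexibility is Σ Lᵢ/(AᵢEᵢ) = 500/(1000×125×10³) + 800/(2300×198×10³) + 700/(475×44×10³) = 3.925×10⁻⁵ mm/N.
Hence P = δ_free / Σ(L/AE) = 1.296/3.925×10⁻⁵ = 33.01 kN (compressive).
σ_{steel} = P / A = 33010 / 2300 = 14.35 MPa.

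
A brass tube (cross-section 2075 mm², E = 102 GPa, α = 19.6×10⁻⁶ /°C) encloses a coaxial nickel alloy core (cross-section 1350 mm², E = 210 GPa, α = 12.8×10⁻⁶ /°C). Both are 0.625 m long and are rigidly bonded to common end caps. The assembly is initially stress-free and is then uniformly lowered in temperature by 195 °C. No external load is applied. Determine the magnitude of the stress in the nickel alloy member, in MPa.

The brass has the larger α, so on cooling it would change length more than the nickel alloy if both were free. The rigid plates force a common final length, so the brass is put into tension and the nickel alloy into compression, with equal and opposite forces P (no external load).
Setting the final lengths equal and cancelling L: (α₁ − α₂)ΔT = P/(A₁E₁) + P/(A₂E₂).
|α₁ − α₂|·ΔT = 6.8×10⁻⁶ × 195 = 0.001326.
1/(A₁E₁) + 1/(A₂E₂) = 1/(2075×102×10³) + 1/(1350×210×10³) = 8.252×10⁻⁹ N⁻¹.
P = 0.001326 / 8.252×10⁻⁹ = 160700 N = 160.7 kN.
σ_{nickel alloy} = P/A₂ = 160700/1350 = 119 MPa, compressive.

σ ≈ 119 MPa (compressive)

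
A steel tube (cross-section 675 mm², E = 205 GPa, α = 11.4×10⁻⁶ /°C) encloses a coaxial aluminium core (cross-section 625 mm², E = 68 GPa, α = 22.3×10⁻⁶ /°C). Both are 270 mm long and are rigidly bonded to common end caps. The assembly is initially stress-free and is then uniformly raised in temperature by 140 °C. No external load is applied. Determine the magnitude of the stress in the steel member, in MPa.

σ ≈ 73.5 MPa (tensile)

Equilibrium of a rigid end plate with no external load gives equal and opposite internal forces ±P in the two members. Since α_{aluminium} > α_{steel}, heating drives the aluminium into compression and the steel into tension.
Setting the final lengths equal and cancelling L: (α₁ − α₂)ΔT = P/(A₁E₁) + P/(A₂E₂).
|α₁ − α₂|·ΔT = 10.9×10⁻⁶ × 140 = 0.001526.
1/(A₁E₁) + 1/(A₂E₂) = 1/(675×205×10³) + 1/(625×68×10³) = 3.076×10⁻⁸ N⁻¹.
So P = 0.001526 / 3.076×10⁻⁸ = 49.62 kN.
σ_{steel} = P/A₁ = 49620/675 = 73.51 MPa, tensile.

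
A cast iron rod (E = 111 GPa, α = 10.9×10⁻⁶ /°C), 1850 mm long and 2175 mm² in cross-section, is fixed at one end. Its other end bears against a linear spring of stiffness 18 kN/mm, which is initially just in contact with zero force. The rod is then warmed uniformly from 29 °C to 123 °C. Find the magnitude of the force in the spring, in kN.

Free thermal expansion: δ_free = αΔT L = 10.9×10⁻⁶ × 94 × 1850 = 1.896 mm.
With a force P in the spring, the elastic change of the rod is PL/(AE) and that of the spring is P/k; compatibility requires their sum to equal δ_free.
So P = δ_free / [L/(AE) + 1/k] = 1.896 / [ 1850/(2175×111×10³) + 1/(18×10³) ].
P = 1.896 / 6.322×10⁻⁵ = 29980 N.

P ≈ 30 kN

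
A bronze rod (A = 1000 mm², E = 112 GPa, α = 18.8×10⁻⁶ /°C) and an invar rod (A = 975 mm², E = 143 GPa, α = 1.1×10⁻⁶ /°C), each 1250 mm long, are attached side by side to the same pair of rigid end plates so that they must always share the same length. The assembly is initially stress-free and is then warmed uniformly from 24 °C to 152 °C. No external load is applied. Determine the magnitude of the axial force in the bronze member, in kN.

The bronze has the larger α, so on heating it would change length more than the invar if both were free. The rigid plates force a common final length, so the bronze is put into compression and the invar into tension, with equal and opposite forces P (no external load).
Equating the net (thermal + elastic) strains gives |α₁ − α₂|·ΔT = P·[1/(A₁E₁) + 1/(A₂E₂)].
|α₁ − α₂|·ΔT = 17.7×10⁻⁶ × 128 = 0.002266.
1/(A₁E₁) + 1/(A₂E₂) = 1/(1000×112×10³) + 1/(975×143×10³) = 1.61×10⁻⁸ N⁻¹.
P = 0.002266 / 1.61×10⁻⁸ = 140700 N = 140.7 kN.

P ≈ 141 kN (compressive in the bronze)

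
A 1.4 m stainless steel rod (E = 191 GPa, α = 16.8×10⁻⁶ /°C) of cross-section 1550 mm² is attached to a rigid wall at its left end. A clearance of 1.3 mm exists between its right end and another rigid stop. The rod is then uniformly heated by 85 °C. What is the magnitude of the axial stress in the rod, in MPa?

If the wall were absent the rod would grow by αΔT L = 16.8×10⁻⁶ × 85 × 1400 = 1.999 mm.
This exceeds the 1.3 mm gap, so the wall pushes back. The portion of expansion that must be recovered elastically is δ_free − gap = 1.999 − 1.3 = 0.6992 mm.
Compatibility: PL/(AE) = 0.6992 mm, so σ = P/A = E × (0.6992/1400) = 95.39 MPa.

σ ≈ 95.4 MPa (compressive)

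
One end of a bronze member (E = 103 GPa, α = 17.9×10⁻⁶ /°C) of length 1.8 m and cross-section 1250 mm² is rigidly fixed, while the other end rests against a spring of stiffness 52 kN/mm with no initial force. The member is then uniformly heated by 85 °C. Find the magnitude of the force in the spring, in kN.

The unrestrained thermal change is αΔT L = 17.9×10⁻⁶ × 85 × 1800 = 2.739 mm.
With a force P in the spring, the elastic change of the member is PL/(AE) and that of the spring is P/k; compatibility requires their sum to equal δ_free.
P [ L/(AE) + 1/k ] = δ_free → P [ 1800/(1250×103×10³) + 1/(52×10³) ] = 2.739.
P = 2.739 / 3.321×10⁻⁵ = 82460 N.

P ≈ 82.5 kN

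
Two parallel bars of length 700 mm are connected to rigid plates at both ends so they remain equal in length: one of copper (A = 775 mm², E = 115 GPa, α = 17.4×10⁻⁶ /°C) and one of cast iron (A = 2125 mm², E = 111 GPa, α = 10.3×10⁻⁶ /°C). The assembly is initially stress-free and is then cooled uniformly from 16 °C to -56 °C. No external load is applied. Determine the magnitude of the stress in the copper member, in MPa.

σ ≈ 42.7 MPa (tensile)

The copper has the larger α, so on cooling it would change length more than the cast iron if both were free. The rigid plates force a common final length, so the copper is put into tension and the cast iron into compression, with equal and opposite forces P (no external load).
Equating the net (thermal + elastic) strains gives |α₁ − α₂|·ΔT = P·[1/(A₁E₁) + 1/(A₂E₂)].
|α₁ − α₂|·ΔT = 7.1×10⁻⁶ × 72 = 0.0005112.
1/(A₁E₁) + 1/(A₂E₂) = 1/(775×115×10³) + 1/(2125×111×10³) = 1.546×10⁻⁸ N⁻¹.
So P = 0.0005112 / 1.546×10⁻⁸ = 33.07 kN.
σ_{copper} = P/A₁ = 33070/775 = 42.67 MPa, tensile.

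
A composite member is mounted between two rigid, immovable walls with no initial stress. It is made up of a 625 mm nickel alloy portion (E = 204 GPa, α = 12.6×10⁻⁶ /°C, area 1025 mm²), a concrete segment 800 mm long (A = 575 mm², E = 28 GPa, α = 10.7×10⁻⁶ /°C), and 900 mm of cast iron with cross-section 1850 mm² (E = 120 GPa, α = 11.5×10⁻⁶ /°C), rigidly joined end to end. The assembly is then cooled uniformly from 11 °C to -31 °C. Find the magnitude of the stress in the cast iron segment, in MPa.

Free thermal contraction of the whole bar: Σ αᵢΔT Lᵢ = 12.6×10⁻⁶×42×625 + 10.7×10⁻⁶×42×800 + 11.5×10⁻⁶×42×900 = 1.125 mm.
The rigid supports impose zero overall length change; the single axial force P common to all segments must satisfy P Σ Lᵢ/(AᵢEᵢ) = δ_free.
Σ Lᵢ/(AᵢEᵢ) = 625/(1025×204×10³) + 800/(575×28×10³) + 900/(1850×120×10³) = 5.673×10⁻⁵ mm/N.
P = 1.125 / 5.673×10⁻⁵ = 19830 N = 19.83 kN, tensile.
σ_{cast iron} = P / A = 19830 / 1850 = 10.72 MPa.

σ ≈ 10.7 MPa (tensile)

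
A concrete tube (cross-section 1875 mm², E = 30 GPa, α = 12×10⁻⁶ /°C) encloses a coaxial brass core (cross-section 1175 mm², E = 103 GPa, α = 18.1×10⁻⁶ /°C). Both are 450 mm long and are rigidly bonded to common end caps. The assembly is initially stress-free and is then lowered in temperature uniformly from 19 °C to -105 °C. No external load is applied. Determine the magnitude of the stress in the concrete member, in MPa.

Both members must finish at the same length. With the larger α, the brass tends to over-contract; the plates restrain it, putting the brass in tension and the concrete in compression. With no external load the two internal forces are equal and opposite, magnitude P.
Compatibility of the two members (thermal + elastic change equal): (α₁ − α₂)ΔT = P·[1/(A₁E₁) + 1/(A₂E₂)].
|α₁ − α₂|·ΔT = 6.1×10⁻⁶ × 124 = 0.0007564.
1/(A₁E₁) + 1/(A₂E₂) = 1/(1875×30×10³) + 1/(1175×103×10³) = 2.604×10⁻⁸ N⁻¹.
So P = 0.0007564 / 2.604×10⁻⁸ = 29.05 kN.
σ_{concrete} = P/A₁ = 29050/1875 = 15.49 MPa, compressive.

σ ≈ 15.5 MPa (compressive)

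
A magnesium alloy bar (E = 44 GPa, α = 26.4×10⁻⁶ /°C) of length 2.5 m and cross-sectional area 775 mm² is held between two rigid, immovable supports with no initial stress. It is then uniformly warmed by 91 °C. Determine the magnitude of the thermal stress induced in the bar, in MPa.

σ ≈ 106 MPa (compressive)

The supports are rigid, so the total axial strain is zero. The restrained thermal strain is ε = αΔT = 26.4×10⁻⁶ × 91 = 2402.4×10⁻⁶.
The stress required to suppress this strain is σ = Eε = 44×10³ × 2402.4×10⁻⁶ = 105.7 MPa, compressive since the bar is trying to expand.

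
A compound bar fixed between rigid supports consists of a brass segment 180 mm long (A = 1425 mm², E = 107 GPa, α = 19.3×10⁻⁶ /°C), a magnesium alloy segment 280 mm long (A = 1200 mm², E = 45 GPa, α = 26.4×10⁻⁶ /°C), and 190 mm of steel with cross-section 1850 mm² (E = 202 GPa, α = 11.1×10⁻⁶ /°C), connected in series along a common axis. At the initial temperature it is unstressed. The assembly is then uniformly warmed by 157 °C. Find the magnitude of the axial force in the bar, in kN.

Free thermal expansion of the whole bar: Σ αᵢΔT Lᵢ = 19.3×10⁻⁶×157×180 + 26.4×10⁻⁶×157×280 + 11.1×10⁻⁶×157×190 = 2.037 mm.
Since the ends are fixed, an axial force P builds up, equal in every segment, with P · Σ Lᵢ/(AᵢEᵢ) = δ_free.
The series flexibility is Σ Lᵢ/(AᵢEᵢ) = 180/(1425×107×10³) + 280/(1200×45×10³) + 190/(1850×202×10³) = 6.874×10⁻⁶ mm/N.
Hence P = δ_free / Σ(L/AE) = 2.037/6.874×10⁻⁶ = 296.3 kN (compressive).

P ≈ 296 kN (compressive)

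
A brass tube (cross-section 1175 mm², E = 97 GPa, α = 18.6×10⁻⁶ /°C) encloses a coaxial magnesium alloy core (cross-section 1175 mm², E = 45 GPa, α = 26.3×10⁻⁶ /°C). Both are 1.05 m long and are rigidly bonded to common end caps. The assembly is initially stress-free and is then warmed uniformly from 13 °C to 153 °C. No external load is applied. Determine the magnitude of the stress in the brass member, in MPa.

The magnesium alloy has the larger α, so on heating it would change length more than the brass if both were free. The rigid plates force a common final length, so the magnesium alloy is put into compression and the brass into tension, with equal and opposite forces P (no external load).
Compatibility of the two members (thermal + elastic change equal): (α₁ − α₂)ΔT = P·[1/(A₁E₁) + 1/(A₂E₂)].
|α₁ − α₂|·ΔT = 7.7×10⁻⁶ × 140 = 0.001078.
1/(A₁E₁) + 1/(A₂E₂) = 1/(1175×97×10³) + 1/(1175×45×10³) = 2.769×10⁻⁸ N⁻¹.
So P = 0.001078 / 2.769×10⁻⁸ = 38.94 kN.
σ_{brass} = P/A₁ = 38940/1175 = 33.14 MPa, tensile.

σ ≈ 33.1 MPa (tensile)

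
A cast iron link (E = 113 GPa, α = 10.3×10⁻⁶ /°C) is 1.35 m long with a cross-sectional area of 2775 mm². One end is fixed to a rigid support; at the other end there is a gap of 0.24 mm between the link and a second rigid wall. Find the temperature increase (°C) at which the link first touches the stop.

Contact occurs when the free expansion equals the gap: αΔT L = 0.24 mm.
So ΔT = g/(αL) = 0.24/(10.3×10⁻⁶ × 1350) = 17.26 °C.

ΔT ≈ 17.3 °C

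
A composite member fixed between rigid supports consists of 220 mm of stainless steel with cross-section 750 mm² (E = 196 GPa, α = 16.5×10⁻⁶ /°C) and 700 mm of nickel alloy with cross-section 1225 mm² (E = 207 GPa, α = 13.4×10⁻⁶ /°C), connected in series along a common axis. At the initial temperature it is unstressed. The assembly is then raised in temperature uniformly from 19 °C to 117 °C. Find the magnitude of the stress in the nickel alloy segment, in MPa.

σ ≈ 244 MPa (compressive)

If the supports were absent, the total length change would be Σ αᵢΔT Lᵢ = 16.5×10⁻⁶×98×220 + 13.4×10⁻⁶×98×700 = 1.275 mm.
The rigid supports impose zero overall length change; the single axial force P common to all segments must satisfy P Σ Lᵢ/(AᵢEᵢ) = δ_free.
Σ Lᵢ/(AᵢEᵢ) = 220/(750×196×10³) + 700/(1225×207×10³) = 4.257×10⁻⁶ mm/N.
Hence P = δ_free / Σ(L/AE) = 1.275/4.257×10⁻⁶ = 299.5 kN (compressive).
σ_{nickel alloy} = P / A = 299500 / 1225 = 244.5 MPa.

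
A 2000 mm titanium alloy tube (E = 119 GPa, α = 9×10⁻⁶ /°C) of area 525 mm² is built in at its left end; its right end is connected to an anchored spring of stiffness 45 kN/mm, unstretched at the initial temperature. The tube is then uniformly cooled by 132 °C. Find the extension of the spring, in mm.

δ ≈ 0.974 mm

Free thermal contraction: δ_free = αΔT L = 9×10⁻⁶ × 132 × 2000 = 2.376 mm.
With a force P in the spring, the elastic change of the tube is PL/(AE) and that of the spring is P/k; compatibility requires their sum to equal δ_free.
P [ L/(AE) + 1/k ] = δ_free → P [ 2000/(525×119×10³) + 1/(45×10³) ] = 2.376.
P = 2.376 / 5.424×10⁻⁵ = 43810 N.
Spring extension = P/k = 43810/(45×10³) = 0.9735 mm.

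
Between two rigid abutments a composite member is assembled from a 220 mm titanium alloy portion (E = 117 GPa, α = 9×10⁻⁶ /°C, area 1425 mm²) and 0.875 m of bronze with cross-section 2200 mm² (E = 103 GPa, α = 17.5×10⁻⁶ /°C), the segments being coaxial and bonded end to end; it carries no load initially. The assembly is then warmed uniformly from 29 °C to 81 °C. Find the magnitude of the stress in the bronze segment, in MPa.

σ ≈ 78.9 MPa (compressive)

Free thermal expansion of the whole bar: Σ αᵢΔT Lᵢ = 9×10⁻⁶×52×220 + 17.5×10⁻⁶×52×875 = 0.8992 mm.
Since the ends are fixed, an axial force P builds up, equal in every segment, with P · Σ Lᵢ/(AᵢEᵢ) = δ_free.
Σ Lᵢ/(AᵢEᵢ) = 220/(1425×117×10³) + 875/(2200×103×10³) = 5.181×10⁻⁶ mm/N.
Hence P = δ_free / Σ(L/AE) = 0.8992/5.181×10⁻⁶ = 173.6 kN (compressive).
σ_{bronze} = P / A = 173600 / 2200 = 78.89 MPa.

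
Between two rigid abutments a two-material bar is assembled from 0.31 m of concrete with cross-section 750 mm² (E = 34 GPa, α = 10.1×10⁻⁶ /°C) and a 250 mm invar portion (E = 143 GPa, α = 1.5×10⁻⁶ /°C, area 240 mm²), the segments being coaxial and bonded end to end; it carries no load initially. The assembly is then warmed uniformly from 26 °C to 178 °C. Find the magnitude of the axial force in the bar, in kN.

P ≈ 27.4 kN (compressive)

If the supports were absent, the total length change would be Σ αᵢΔT Lᵢ = 10.1×10⁻⁶×152×310 + 1.5×10⁻⁶×152×250 = 0.5329 mm.
Since the ends are fixed, an axial force P builds up, equal in every segment, with P · Σ Lᵢ/(AᵢEᵢ) = δ_free.
Σ Lᵢ/(AᵢEᵢ) = 310/(750×34×10³) + 250/(240×143×10³) = 1.944×10⁻⁵ mm/N.
Hence P = δ_free / Σ(L/AE) = 0.5329/1.944×10⁻⁵ = 27.41 kN (compressive).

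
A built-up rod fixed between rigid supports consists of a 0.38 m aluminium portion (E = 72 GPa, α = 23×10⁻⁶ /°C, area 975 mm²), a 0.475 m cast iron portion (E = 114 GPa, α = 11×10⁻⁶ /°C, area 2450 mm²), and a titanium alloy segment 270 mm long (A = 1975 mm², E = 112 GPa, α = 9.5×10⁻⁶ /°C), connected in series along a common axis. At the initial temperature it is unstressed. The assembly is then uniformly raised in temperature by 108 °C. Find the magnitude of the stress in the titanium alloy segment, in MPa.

σ ≈ 108 MPa (compressive)

If the supports were absent, the total length change would be Σ αᵢΔT Lᵢ = 23×10⁻⁶×108×380 + 11×10⁻⁶×108×475 + 9.5×10⁻⁶×108×270 = 1.785 mm.
The rigid supports impose zero overall length change; the single axial force P common to all segments must satisfy P Σ Lᵢ/(AᵢEᵢ) = δ_free.
The series flexibility is Σ Lᵢ/(AᵢEᵢ) = 380/(975×72×10³) + 475/(2450×114×10³) + 270/(1975×112×10³) = 8.334×10⁻⁶ mm/N.
P = 1.785 / 8.334×10⁻⁶ = 214200 N = 214.2 kN, compressive.
σ_{titanium alloy} = P / A = 214200 / 1975 = 108.5 MPa.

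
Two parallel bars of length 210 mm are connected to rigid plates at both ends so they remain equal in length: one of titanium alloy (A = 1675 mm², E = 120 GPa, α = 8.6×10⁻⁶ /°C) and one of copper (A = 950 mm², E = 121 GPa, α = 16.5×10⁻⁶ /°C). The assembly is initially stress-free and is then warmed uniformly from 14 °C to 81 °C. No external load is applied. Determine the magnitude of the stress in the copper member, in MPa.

The copper has the larger α, so on heating it would change length more than the titanium alloy if both were free. The rigid plates force a common final length, so the copper is put into compression and the titanium alloy into tension, with equal and opposite forces P (no external load).
Setting the final lengths equal and cancelling L: (α₁ − α₂)ΔT = P/(A₁E₁) + P/(A₂E₂).
|α₁ − α₂|·ΔT = 7.9×10⁻⁶ × 67 = 0.0005293.
1/(A₁E₁) + 1/(A₂E₂) = 1/(1675×120×10³) + 1/(950×121×10³) = 1.367×10⁻⁸ N⁻¹.
So P = 0.0005293 / 1.367×10⁻⁸ = 38.71 kN.
σ_{copper} = P/A₂ = 38710/950 = 40.74 MPa, compressive.

σ ≈ 40.7 MPa (compressive)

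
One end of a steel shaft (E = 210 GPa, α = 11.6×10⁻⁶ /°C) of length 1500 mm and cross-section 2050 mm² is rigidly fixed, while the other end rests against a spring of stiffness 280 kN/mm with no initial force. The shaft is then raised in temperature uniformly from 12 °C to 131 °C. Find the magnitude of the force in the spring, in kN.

The unrestrained thermal change is αΔT L = 11.6×10⁻⁶ × 119 × 1500 = 2.071 mm.
Let P be the compressive force at the spring. The shaft shortens elastically by PL/(AE) and the spring compresses by P/k; together these equal δ_free.
So P = δ_free / [L/(AE) + 1/k] = 2.071 / [ 1500/(2050×210×10³) + 1/(280×10³) ].
P = 2.071 / 7.056×10⁻⁶ = 293500 N.

P ≈ 293 kN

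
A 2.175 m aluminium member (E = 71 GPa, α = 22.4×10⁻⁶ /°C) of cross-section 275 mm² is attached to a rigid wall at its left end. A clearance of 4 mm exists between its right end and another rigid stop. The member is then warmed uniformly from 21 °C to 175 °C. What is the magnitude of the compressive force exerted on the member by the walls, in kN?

P ≈ 31.4 kN

Unrestrained expansion: δ_free = αΔT L = 22.4×10⁻⁶ × 154 × 2175 = 7.503 mm.
After closing the 4 mm clearance, 7.503 − 4 = 3.503 mm of expansion remains to be suppressed by the wall.
Compatibility: PL/(AE) = 3.503 mm, so σ = P/A = E × (3.503/2175) = 114.3 MPa.
Force on the wall = σA = 114.3 × 275 mm² = 31.45 kN.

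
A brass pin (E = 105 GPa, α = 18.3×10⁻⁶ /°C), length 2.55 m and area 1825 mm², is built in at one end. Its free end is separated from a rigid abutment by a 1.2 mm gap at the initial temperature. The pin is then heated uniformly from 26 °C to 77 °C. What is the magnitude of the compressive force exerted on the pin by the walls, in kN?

P ≈ 88.7 kN

Free thermal elongation = αΔT L = 18.3×10⁻⁶ × 51 × 2550 = 2.38 mm.
The gap closes (δ_free > 1.2 mm) and the wall then resists a further 2.38 − 1.2 = 1.18 mm of expansion.
Compatibility: PL/(AE) = 1.18 mm, so σ = P/A = E × (1.18/2550) = 48.58 MPa.
Force on the wall = σA = 48.58 × 1825 mm² = 88.67 kN.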